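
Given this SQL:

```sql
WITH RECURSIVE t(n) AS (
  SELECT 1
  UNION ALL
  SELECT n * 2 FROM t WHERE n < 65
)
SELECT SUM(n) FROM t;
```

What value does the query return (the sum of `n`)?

255

Base: n=1.
Iteration 1: 1 < 65 holds -> n = 1 * 2 = 2.
Iteration 2: 2 < 65 holds -> n = 2 * 2 = 4.
Iteration 3: 4 < 65 holds -> n = 4 * 2 = 8.
Iteration 4: 8 < 65 holds -> n = 8 * 2 = 16.
Iteration 5: 16 < 65 holds -> n = 16 * 2 = 32.
Iteration 6: 32 < 65 holds -> n = 32 * 2 = 64.
Iteration 7: 64 < 65 holds -> n = 64 * 2 = 128.
Iteration 8: 128 < 65 fails; recursion stops.
SUM(n) = 1 + 2 + 4 + 8 + 16 + 32 + 64 + 128 = 255.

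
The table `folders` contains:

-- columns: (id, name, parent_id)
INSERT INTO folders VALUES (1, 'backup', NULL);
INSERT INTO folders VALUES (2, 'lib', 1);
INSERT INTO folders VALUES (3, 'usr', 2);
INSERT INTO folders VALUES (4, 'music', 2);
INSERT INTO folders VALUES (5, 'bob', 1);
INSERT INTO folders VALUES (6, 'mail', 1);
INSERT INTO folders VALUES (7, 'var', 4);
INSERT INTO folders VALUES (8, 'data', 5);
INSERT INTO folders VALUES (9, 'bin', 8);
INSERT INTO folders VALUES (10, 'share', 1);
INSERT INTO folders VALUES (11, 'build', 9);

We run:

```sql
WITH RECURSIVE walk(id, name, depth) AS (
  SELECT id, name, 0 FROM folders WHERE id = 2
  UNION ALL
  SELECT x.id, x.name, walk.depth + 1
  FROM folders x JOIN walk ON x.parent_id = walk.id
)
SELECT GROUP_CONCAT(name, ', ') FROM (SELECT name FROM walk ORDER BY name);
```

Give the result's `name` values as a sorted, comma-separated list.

Base: id=2 (lib) at depth 0.
Iteration 1: rows with parent_id in {2} -> usr (id 3, depth 1), music (id 4, depth 1).
Iteration 2: rows with parent_id in {3,4} -> var (id 7, depth 2).
Iteration 3: no rows with parent_id in {7}; recursion stops.

lib, music, usr, var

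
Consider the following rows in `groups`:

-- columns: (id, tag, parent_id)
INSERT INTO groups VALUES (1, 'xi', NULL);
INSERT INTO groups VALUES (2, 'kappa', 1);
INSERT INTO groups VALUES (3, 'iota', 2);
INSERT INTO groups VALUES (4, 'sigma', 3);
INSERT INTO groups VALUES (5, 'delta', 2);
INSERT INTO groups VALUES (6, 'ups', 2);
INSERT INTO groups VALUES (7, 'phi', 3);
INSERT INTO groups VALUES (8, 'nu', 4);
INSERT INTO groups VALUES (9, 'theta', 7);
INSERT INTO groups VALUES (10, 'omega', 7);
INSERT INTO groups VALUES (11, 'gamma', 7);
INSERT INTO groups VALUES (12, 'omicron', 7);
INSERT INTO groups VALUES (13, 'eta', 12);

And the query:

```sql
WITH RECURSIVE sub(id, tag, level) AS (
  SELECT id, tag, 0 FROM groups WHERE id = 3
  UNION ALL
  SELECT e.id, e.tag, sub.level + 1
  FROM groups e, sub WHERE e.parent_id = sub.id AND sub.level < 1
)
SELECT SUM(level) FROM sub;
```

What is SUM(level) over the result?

2

Base: id=3 (iota) at level 0.
Iteration 1: rows with parent_id in {3} -> sigma (id 4, level 1), phi (id 7, level 1).
Iteration 2: level < 1 fails for all current rows; recursion stops.
SUM(level) = 0 + 1 + 1 = 2.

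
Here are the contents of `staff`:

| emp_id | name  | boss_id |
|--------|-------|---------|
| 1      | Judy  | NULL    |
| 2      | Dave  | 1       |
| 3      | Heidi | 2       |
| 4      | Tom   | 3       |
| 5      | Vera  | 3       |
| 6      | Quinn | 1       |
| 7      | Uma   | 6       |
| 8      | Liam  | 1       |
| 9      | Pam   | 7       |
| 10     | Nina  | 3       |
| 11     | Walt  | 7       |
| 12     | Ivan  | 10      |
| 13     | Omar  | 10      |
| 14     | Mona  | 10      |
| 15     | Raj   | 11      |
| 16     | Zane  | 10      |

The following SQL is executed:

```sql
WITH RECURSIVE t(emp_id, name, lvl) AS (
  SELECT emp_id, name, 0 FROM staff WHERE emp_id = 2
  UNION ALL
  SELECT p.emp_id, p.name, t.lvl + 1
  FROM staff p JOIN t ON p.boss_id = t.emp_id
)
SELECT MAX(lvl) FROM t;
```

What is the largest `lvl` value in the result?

Base: emp_id=2 (Dave) at lvl 0.
Iteration 1: rows with boss_id in {2} -> Heidi (id 3, lvl 1).
Iteration 2: rows with boss_id in {3} -> Tom (id 4, lvl 2), Vera (id 5, lvl 2), Nina (id 10, lvl 2).
Iteration 3: rows with boss_id in {4,5,10} -> Ivan (id 12, lvl 3), Omar (id 13, lvl 3), Mona (id 14, lvl 3), Zane (id 16, lvl 3).
Iteration 4: no rows with boss_id in {12,13,14,16}; recursion stops.
lvl values: 0, 1, 2, 2, 2, 3, 3, 3, 3; the maximum is 3.

3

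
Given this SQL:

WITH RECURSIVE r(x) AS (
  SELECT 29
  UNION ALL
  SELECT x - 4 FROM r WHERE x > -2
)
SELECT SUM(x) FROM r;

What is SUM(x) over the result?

117

Base: x=29.
Iteration 1: 29 > -2 holds -> x = 29 - 4 = 25.
Iteration 2: 25 > -2 holds -> x = 25 - 4 = 21.
Iteration 3: 21 > -2 holds -> x = 21 - 4 = 17.
Iteration 4: 17 > -2 holds -> x = 17 - 4 = 13.
Iteration 5: 13 > -2 holds -> x = 13 - 4 = 9.
Iteration 6: 9 > -2 holds -> x = 9 - 4 = 5.
Iteration 7: 5 > -2 holds -> x = 5 - 4 = 1.
Iteration 8: 1 > -2 holds -> x = 1 - 4 = -3.
Iteration 9: -3 > -2 fails; recursion stops.
SUM(x) = 29 + 25 + 21 + 17 + 13 + 9 + 5 + 1 + -3 = 117.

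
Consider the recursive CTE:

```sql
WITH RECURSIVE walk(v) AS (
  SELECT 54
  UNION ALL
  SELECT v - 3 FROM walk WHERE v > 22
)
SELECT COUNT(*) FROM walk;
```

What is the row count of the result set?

Base: v=54.
Iteration 1: 54 > 22 holds -> v = 54 - 3 = 51.
Iteration 2: 51 > 22 holds -> v = 51 - 3 = 48.
Iteration 3: 48 > 22 holds -> v = 48 - 3 = 45.
Iteration 4: 45 > 22 holds -> v = 45 - 3 = 42.
Iteration 5: 42 > 22 holds -> v = 42 - 3 = 39.
Iteration 6: 39 > 22 holds -> v = 39 - 3 = 36.
Iteration 7: 36 > 22 holds -> v = 36 - 3 = 33.
Iteration 8: 33 > 22 holds -> v = 33 - 3 = 30.
Iteration 9: 30 > 22 holds -> v = 30 - 3 = 27.
Iteration 10: 27 > 22 holds -> v = 27 - 3 = 24.
Iteration 11: 24 > 22 holds -> v = 24 - 3 = 21.
Iteration 12: 21 > 22 fails; recursion stops.
Total rows emitted: 12.

12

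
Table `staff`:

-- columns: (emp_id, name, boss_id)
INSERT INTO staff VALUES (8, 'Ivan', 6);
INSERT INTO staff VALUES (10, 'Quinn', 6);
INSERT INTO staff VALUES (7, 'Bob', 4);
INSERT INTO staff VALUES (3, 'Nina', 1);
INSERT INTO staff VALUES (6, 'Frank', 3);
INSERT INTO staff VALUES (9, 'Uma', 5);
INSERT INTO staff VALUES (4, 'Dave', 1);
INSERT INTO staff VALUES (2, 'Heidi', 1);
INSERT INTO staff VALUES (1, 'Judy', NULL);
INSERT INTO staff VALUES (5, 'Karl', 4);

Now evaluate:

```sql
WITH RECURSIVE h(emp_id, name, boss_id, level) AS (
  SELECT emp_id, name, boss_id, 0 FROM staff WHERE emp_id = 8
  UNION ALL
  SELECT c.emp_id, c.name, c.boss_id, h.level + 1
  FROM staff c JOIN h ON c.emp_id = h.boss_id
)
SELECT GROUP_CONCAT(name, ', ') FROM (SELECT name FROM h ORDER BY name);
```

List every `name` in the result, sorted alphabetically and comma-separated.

Base: emp_id=8 (Ivan), boss_id=6, level 0.
Iteration 1: join on emp_id=6 -> Frank (id 6, boss_id=3, level 1).
Iteration 2: join on emp_id=3 -> Nina (id 3, boss_id=1, level 2).
Iteration 3: join on emp_id=1 -> Judy (id 1, boss_id=NULL, level 3).
Iteration 4: boss_id is NULL; no match; recursion stops.

Frank, Ivan, Judy, Nina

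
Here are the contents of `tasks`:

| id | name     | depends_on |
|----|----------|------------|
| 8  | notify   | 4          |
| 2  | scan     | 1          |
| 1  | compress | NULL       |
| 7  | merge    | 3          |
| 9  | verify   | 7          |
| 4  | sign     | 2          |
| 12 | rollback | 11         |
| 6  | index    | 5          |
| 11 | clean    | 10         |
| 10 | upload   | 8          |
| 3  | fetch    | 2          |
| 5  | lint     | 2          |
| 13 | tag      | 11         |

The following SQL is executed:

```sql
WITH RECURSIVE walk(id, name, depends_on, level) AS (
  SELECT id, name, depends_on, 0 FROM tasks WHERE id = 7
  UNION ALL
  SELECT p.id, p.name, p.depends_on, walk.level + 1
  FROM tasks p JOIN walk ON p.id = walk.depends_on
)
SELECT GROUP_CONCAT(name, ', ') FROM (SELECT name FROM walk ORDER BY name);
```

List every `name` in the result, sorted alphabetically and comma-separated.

Base: id=7 (merge), depends_on=3, level 0.
Iteration 1: join on id=3 -> fetch (id 3, depends_on=2, level 1).
Iteration 2: join on id=2 -> scan (id 2, depends_on=1, level 2).
Iteration 3: join on id=1 -> compress (id 1, depends_on=NULL, level 3).
Iteration 4: depends_on is NULL; no match; recursion stops.

compress, fetch, merge, scan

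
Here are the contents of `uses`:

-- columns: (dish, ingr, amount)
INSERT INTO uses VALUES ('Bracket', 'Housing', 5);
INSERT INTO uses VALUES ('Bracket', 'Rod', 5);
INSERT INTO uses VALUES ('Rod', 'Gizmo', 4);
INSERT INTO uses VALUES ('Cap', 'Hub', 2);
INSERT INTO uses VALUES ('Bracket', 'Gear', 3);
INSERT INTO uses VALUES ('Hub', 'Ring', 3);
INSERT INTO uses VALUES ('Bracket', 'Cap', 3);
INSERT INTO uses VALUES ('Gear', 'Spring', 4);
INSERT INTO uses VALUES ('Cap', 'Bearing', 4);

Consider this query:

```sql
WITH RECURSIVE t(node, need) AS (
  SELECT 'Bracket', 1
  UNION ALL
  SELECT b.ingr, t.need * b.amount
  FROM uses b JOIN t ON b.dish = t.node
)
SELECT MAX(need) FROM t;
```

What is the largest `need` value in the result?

20

Base: (Bracket, need=1).
Iteration 1: components of {Bracket} -> Cap = 1*3 = 3, Gear = 1*3 = 3, Housing = 1*5 = 5, Rod = 1*5 = 5.
Iteration 2: components of {Cap,Gear,Housing,Rod} -> Bearing = 3*4 = 12, Gizmo = 5*4 = 20, Hub = 3*2 = 6, Spring = 3*4 = 12.
Iteration 3: components of {Bearing,Gizmo,Hub,Spring} -> Ring = 6*3 = 18.
Iteration 4: no further components; recursion stops.
need values: 1, 3, 3, 5, 5, 6, 12, 12, 20, 18; the maximum is 20.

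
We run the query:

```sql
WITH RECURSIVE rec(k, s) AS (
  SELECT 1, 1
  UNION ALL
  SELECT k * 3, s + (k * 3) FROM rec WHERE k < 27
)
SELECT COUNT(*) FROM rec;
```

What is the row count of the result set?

Base: k=1, s=1.
Iteration 1: 1 < 27 holds -> k = 1 * 3 = 3, s = 1 + 3 = 4.
Iteration 2: 3 < 27 holds -> k = 3 * 3 = 9, s = 4 + 9 = 13.
Iteration 3: 9 < 27 holds -> k = 9 * 3 = 27, s = 13 + 27 = 40.
Iteration 4: 27 < 27 fails; recursion stops.
Total rows emitted: 4.

4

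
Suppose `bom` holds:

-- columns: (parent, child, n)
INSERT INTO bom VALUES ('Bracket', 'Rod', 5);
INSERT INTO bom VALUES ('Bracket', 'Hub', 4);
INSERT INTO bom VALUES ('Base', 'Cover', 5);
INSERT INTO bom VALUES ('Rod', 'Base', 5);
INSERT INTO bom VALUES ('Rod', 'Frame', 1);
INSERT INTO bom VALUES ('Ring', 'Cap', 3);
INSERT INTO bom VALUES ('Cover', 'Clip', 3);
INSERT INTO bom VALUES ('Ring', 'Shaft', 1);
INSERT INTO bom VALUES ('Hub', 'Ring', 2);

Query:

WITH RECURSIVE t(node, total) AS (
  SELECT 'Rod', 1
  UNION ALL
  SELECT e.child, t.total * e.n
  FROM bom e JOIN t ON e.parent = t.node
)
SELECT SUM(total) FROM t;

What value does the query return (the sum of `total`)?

Base: (Rod, total=1).
Iteration 1: components of {Rod} -> Base = 1*5 = 5, Frame = 1*1 = 1.
Iteration 2: components of {Base,Frame} -> Cover = 5*5 = 25.
Iteration 3: components of {Cover} -> Clip = 25*3 = 75.
Iteration 4: no further components; recursion stops.
SUM(total) = 1 + 5 + 1 + 25 + 75 = 107.

107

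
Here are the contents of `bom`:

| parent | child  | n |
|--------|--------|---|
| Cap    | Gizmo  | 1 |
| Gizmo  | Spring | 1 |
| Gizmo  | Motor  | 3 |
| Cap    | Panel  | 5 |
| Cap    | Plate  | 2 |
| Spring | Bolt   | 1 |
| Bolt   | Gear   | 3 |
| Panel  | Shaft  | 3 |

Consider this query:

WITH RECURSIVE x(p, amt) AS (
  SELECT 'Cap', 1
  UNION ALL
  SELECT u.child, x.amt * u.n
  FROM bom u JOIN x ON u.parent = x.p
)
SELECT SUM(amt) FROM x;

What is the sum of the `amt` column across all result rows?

Base: (Cap, amt=1).
Iteration 1: components of {Cap} -> Gizmo = 1*1 = 1, Panel = 1*5 = 5, Plate = 1*2 = 2.
Iteration 2: components of {Gizmo,Panel,Plate} -> Motor = 1*3 = 3, Shaft = 5*3 = 15, Spring = 1*1 = 1.
Iteration 3: components of {Motor,Shaft,Spring} -> Bolt = 1*1 = 1.
Iteration 4: components of {Bolt} -> Gear = 1*3 = 3.
Iteration 5: no further components; recursion stops.
SUM(amt) = 1 + 1 + 5 + 2 + 1 + 3 + 15 + 1 + 3 = 32.

32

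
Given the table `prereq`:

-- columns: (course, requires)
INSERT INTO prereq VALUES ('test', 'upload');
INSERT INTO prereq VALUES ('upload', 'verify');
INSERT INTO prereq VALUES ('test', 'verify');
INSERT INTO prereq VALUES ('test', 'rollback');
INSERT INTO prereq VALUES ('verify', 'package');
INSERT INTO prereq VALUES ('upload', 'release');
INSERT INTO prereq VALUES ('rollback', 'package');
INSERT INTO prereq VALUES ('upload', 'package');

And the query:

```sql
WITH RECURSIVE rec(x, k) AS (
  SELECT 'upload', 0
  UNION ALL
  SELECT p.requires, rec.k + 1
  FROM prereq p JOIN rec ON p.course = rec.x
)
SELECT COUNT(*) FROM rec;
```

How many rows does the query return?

Base: (upload, k=0).
Iteration 1: edges from {upload} -> (package, k=1), (release, k=1), (verify, k=1).
Iteration 2: edges from {package,release,verify} -> (package, k=2).
Iteration 3: no outgoing edges from {package}; recursion stops.
Total rows emitted: 5.

5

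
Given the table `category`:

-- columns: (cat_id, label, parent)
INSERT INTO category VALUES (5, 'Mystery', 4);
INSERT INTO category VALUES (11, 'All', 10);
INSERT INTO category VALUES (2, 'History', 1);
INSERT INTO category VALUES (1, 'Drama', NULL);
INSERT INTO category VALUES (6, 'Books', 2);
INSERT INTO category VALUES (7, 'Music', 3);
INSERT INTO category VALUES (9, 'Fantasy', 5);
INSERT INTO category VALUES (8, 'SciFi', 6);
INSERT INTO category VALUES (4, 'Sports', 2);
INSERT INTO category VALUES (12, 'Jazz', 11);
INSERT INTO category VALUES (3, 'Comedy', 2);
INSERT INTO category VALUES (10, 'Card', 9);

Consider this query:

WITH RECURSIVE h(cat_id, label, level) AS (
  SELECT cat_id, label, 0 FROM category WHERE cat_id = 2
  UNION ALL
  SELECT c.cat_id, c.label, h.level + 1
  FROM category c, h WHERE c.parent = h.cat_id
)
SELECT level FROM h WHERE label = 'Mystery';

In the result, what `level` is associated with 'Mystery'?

2

Base: cat_id=2 (History) at level 0.
Iteration 1: rows with parent in {2} -> Comedy (id 3, level 1), Sports (id 4, level 1), Books (id 6, level 1).
Iteration 2: rows with parent in {3,4,6} -> Mystery (id 5, level 2), Music (id 7, level 2), SciFi (id 8, level 2).
Iteration 3: rows with parent in {5,7,8} -> Fantasy (id 9, level 3).
Iteration 4: rows with parent in {9} -> Card (id 10, level 4).
Iteration 5: rows with parent in {10} -> All (id 11, level 5).
Iteration 6: rows with parent in {11} -> Jazz (id 12, level 6).
Iteration 7: no rows with parent in {12}; recursion stops.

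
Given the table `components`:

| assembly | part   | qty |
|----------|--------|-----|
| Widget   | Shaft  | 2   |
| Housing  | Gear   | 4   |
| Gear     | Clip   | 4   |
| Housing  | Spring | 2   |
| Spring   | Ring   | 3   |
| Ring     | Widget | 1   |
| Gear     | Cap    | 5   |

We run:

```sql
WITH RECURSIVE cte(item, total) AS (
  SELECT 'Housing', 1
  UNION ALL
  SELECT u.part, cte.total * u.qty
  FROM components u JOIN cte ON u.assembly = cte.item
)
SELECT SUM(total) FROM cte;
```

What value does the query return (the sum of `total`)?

Base: (Housing, total=1).
Iteration 1: components of {Housing} -> Gear = 1*4 = 4, Spring = 1*2 = 2.
Iteration 2: components of {Gear,Spring} -> Cap = 4*5 = 20, Clip = 4*4 = 16, Ring = 2*3 = 6.
Iteration 3: components of {Cap,Clip,Ring} -> Widget = 6*1 = 6.
Iteration 4: components of {Widget} -> Shaft = 6*2 = 12.
Iteration 5: no further components; recursion stops.
SUM(total) = 1 + 2 + 4 + 6 + 20 + 16 + 6 + 12 = 67.

67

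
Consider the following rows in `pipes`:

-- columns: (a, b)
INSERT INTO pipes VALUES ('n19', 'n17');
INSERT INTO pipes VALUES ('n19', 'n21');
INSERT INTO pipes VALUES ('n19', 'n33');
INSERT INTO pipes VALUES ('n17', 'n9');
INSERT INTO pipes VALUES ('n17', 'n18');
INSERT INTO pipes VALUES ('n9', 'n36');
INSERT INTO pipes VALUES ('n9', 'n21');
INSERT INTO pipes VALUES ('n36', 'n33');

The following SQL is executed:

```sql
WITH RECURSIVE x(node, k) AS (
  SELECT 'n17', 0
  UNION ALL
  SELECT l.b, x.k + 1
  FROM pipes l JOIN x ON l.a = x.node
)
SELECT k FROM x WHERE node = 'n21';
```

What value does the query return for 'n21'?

Base: (n17, k=0).
Iteration 1: edges from {n17} -> (n18, k=1), (n9, k=1).
Iteration 2: edges from {n18,n9} -> (n21, k=2), (n36, k=2).
Iteration 3: edges from {n21,n36} -> (n33, k=3).
Iteration 4: no outgoing edges from {n33}; recursion stops.

2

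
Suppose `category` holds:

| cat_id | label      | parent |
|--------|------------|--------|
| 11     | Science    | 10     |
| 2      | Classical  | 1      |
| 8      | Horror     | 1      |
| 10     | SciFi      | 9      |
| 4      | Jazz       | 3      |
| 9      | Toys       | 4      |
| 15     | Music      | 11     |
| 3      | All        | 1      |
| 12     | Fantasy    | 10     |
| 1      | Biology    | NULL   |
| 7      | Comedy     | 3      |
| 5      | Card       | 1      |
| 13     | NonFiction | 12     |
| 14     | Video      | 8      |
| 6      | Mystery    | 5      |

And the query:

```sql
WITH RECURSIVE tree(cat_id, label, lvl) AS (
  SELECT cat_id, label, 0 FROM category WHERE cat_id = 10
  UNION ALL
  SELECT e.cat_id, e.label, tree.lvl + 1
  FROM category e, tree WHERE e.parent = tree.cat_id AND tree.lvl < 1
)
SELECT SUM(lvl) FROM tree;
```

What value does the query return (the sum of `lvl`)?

Base: cat_id=10 (SciFi) at lvl 0.
Iteration 1: rows with parent in {10} -> Science (id 11, lvl 1), Fantasy (id 12, lvl 1).
Iteration 2: lvl < 1 fails for all current rows; recursion stops.
SUM(lvl) = 0 + 1 + 1 = 2.

2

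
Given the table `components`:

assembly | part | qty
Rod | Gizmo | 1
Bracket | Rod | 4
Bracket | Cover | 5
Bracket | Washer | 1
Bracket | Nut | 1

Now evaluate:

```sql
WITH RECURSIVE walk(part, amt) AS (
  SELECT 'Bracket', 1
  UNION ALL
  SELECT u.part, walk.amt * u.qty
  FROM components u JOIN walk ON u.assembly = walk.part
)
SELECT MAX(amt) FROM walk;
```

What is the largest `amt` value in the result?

5

Base: (Bracket, amt=1).
Iteration 1: components of {Bracket} -> Cover = 1*5 = 5, Nut = 1*1 = 1, Rod = 1*4 = 4, Washer = 1*1 = 1.
Iteration 2: components of {Cover,Nut,Rod,Washer} -> Gizmo = 4*1 = 4.
Iteration 3: no further components; recursion stops.
amt values: 1, 1, 4, 5, 1, 4; the maximum is 5.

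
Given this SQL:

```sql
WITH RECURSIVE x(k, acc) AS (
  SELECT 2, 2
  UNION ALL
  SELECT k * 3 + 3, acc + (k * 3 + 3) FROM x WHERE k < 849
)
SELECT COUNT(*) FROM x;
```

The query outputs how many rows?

Base: k=2, acc=2.
Iteration 1: 2 < 849 holds -> k = 2 * 3 + 3 = 9, acc = 2 + 9 = 11.
Iteration 2: 9 < 849 holds -> k = 9 * 3 + 3 = 30, acc = 11 + 30 = 41.
Iteration 3: 30 < 849 holds -> k = 30 * 3 + 3 = 93, acc = 41 + 93 = 134.
Iteration 4: 93 < 849 holds -> k = 93 * 3 + 3 = 282, acc = 134 + 282 = 416.
Iteration 5: 282 < 849 holds -> k = 282 * 3 + 3 = 849, acc = 416 + 849 = 1265.
Iteration 6: 849 < 849 fails; recursion stops.
Total rows emitted: 6.

6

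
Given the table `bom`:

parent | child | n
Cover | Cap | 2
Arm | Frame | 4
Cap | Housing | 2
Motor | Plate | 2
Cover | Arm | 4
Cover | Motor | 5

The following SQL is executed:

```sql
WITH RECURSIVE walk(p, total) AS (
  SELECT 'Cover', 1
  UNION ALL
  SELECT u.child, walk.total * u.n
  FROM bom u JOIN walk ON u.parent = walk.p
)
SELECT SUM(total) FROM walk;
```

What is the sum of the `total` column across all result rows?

Base: (Cover, total=1).
Iteration 1: components of {Cover} -> Arm = 1*4 = 4, Cap = 1*2 = 2, Motor = 1*5 = 5.
Iteration 2: components of {Arm,Cap,Motor} -> Frame = 4*4 = 16, Housing = 2*2 = 4, Plate = 5*2 = 10.
Iteration 3: no further components; recursion stops.
SUM(total) = 1 + 2 + 4 + 5 + 4 + 16 + 10 = 42.

42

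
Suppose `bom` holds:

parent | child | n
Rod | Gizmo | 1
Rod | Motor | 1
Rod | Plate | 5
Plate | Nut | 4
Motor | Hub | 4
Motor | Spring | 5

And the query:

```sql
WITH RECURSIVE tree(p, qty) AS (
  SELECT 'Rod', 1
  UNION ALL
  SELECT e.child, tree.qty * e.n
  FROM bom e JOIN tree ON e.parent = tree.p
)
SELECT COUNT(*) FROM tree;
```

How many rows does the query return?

7

Base: (Rod, qty=1).
Iteration 1: components of {Rod} -> Gizmo = 1*1 = 1, Motor = 1*1 = 1, Plate = 1*5 = 5.
Iteration 2: components of {Gizmo,Motor,Plate} -> Hub = 1*4 = 4, Nut = 5*4 = 20, Spring = 1*5 = 5.
Iteration 3: no further components; recursion stops.
Total rows emitted: 7.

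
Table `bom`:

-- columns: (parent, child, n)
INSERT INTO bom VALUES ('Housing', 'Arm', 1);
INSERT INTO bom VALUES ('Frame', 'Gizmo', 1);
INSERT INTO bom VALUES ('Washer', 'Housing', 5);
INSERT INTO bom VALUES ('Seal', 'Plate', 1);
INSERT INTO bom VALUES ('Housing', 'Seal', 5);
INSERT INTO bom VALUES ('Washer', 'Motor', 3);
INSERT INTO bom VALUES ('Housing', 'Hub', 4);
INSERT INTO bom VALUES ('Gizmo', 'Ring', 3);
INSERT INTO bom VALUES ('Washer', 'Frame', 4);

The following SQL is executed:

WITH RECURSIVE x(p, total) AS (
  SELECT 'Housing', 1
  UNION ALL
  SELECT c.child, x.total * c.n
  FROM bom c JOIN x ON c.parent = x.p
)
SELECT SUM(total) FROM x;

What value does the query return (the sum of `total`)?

Base: (Housing, total=1).
Iteration 1: components of {Housing} -> Arm = 1*1 = 1, Hub = 1*4 = 4, Seal = 1*5 = 5.
Iteration 2: components of {Arm,Hub,Seal} -> Plate = 5*1 = 5.
Iteration 3: no further components; recursion stops.
SUM(total) = 1 + 1 + 4 + 5 + 5 = 16.

16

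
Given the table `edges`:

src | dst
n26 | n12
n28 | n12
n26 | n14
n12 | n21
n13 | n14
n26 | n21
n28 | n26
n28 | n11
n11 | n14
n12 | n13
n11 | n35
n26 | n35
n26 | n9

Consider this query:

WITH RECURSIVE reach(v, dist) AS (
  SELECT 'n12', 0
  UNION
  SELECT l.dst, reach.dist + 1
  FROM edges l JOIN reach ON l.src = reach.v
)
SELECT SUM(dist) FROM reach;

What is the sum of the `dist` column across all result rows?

Base: (n12, dist=0).
Iteration 1: edges from {n12} -> (n13, dist=1), (n21, dist=1).
Iteration 2: edges from {n13,n21} -> (n14, dist=2).
Iteration 3: no outgoing edges from {n14}; recursion stops.
SUM(dist) = 0 + 1 + 1 + 2 = 4.

4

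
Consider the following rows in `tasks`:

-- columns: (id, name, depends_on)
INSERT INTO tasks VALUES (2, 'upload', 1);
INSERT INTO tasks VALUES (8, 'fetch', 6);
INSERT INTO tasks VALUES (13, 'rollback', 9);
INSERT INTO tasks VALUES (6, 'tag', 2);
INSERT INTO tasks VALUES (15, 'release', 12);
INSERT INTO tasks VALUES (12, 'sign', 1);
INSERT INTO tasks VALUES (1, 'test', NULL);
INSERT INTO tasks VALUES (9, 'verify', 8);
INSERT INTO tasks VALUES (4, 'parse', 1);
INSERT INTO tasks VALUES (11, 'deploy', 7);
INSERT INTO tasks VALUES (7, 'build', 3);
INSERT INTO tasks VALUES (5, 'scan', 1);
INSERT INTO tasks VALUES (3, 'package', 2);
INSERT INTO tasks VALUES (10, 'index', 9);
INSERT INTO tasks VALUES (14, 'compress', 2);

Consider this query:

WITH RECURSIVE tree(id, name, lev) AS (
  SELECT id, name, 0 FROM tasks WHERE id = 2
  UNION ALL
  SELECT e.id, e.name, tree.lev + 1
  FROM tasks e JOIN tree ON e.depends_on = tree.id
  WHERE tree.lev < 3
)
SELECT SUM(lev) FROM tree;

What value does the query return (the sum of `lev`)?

Base: id=2 (upload) at lev 0.
Iteration 1: rows with depends_on in {2} -> package (id 3, lev 1), tag (id 6, lev 1), compress (id 14, lev 1).
Iteration 2: rows with depends_on in {3,6,14} -> build (id 7, lev 2), fetch (id 8, lev 2).
Iteration 3: rows with depends_on in {7,8} -> verify (id 9, lev 3), deploy (id 11, lev 3).
Iteration 4: lev < 3 fails for all current rows; recursion stops.
SUM(lev) = 0 + 1 + 1 + 1 + 2 + 2 + 3 + 3 = 13.

13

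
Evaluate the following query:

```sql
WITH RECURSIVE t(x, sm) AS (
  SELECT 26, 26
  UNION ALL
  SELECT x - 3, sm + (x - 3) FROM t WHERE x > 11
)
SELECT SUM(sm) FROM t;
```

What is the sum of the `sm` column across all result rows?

441

Base: x=26, sm=26.
Iteration 1: 26 > 11 holds -> x = 26 - 3 = 23, sm = 26 + 23 = 49.
Iteration 2: 23 > 11 holds -> x = 23 - 3 = 20, sm = 49 + 20 = 69.
Iteration 3: 20 > 11 holds -> x = 20 - 3 = 17, sm = 69 + 17 = 86.
Iteration 4: 17 > 11 holds -> x = 17 - 3 = 14, sm = 86 + 14 = 100.
Iteration 5: 14 > 11 holds -> x = 14 - 3 = 11, sm = 100 + 11 = 111.
Iteration 6: 11 > 11 fails; recursion stops.
SUM(sm) = 26 + 49 + 69 + 86 + 100 + 111 = 441.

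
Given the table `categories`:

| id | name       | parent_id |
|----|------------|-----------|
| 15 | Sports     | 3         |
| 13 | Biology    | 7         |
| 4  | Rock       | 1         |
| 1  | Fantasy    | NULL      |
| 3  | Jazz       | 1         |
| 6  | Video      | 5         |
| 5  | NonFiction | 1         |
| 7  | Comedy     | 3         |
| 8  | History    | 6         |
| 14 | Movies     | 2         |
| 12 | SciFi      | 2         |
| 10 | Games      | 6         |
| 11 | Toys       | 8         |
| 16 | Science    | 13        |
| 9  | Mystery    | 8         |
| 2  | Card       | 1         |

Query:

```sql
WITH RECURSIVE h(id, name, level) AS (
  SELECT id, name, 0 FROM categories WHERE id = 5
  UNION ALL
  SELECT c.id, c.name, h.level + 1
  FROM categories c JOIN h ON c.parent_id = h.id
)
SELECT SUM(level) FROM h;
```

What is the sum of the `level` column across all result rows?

11

Base: id=5 (NonFiction) at level 0.
Iteration 1: rows with parent_id in {5} -> Video (id 6, level 1).
Iteration 2: rows with parent_id in {6} -> History (id 8, level 2), Games (id 10, level 2).
Iteration 3: rows with parent_id in {8,10} -> Mystery (id 9, level 3), Toys (id 11, level 3).
Iteration 4: no rows with parent_id in {9,11}; recursion stops.
SUM(level) = 0 + 1 + 2 + 2 + 3 + 3 = 11.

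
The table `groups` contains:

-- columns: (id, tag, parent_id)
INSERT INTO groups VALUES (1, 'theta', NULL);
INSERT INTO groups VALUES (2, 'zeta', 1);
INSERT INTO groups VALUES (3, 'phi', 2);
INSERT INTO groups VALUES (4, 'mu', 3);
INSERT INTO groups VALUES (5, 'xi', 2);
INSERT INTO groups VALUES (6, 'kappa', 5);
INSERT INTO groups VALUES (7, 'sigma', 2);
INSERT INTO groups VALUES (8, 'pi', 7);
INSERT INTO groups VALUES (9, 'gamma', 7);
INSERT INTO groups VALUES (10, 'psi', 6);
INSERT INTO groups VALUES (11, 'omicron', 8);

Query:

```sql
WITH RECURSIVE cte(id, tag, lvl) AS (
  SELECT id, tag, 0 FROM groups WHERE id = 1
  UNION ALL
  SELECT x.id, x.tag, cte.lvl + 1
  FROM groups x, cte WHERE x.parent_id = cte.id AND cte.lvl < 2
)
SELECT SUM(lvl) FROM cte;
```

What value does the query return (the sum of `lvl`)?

Base: id=1 (theta) at lvl 0.
Iteration 1: rows with parent_id in {1} -> zeta (id 2, lvl 1).
Iteration 2: rows with parent_id in {2} -> phi (id 3, lvl 2), xi (id 5, lvl 2), sigma (id 7, lvl 2).
Iteration 3: lvl < 2 fails for all current rows; recursion stops.
SUM(lvl) = 0 + 1 + 2 + 2 + 2 = 7.

7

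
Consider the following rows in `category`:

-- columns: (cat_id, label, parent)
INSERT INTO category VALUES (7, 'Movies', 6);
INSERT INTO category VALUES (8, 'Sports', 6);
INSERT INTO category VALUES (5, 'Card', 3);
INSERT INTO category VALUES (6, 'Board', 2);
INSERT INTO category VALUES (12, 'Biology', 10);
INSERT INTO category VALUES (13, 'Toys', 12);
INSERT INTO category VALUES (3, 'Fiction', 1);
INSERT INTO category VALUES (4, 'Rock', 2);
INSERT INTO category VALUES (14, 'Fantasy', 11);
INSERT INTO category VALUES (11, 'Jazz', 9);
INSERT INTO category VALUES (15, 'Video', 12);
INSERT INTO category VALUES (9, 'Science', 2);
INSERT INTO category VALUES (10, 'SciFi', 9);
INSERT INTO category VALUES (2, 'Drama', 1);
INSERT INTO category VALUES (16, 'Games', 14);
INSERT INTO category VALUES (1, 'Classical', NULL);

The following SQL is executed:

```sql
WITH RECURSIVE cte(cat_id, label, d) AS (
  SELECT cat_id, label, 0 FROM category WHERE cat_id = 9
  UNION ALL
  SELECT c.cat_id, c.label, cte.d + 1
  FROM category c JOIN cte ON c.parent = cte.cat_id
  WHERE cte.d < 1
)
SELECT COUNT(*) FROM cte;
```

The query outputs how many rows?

3

Base: cat_id=9 (Science) at d 0.
Iteration 1: rows with parent in {9} -> SciFi (id 10, d 1), Jazz (id 11, d 1).
Iteration 2: d < 1 fails for all current rows; recursion stops.
Total rows emitted: 3.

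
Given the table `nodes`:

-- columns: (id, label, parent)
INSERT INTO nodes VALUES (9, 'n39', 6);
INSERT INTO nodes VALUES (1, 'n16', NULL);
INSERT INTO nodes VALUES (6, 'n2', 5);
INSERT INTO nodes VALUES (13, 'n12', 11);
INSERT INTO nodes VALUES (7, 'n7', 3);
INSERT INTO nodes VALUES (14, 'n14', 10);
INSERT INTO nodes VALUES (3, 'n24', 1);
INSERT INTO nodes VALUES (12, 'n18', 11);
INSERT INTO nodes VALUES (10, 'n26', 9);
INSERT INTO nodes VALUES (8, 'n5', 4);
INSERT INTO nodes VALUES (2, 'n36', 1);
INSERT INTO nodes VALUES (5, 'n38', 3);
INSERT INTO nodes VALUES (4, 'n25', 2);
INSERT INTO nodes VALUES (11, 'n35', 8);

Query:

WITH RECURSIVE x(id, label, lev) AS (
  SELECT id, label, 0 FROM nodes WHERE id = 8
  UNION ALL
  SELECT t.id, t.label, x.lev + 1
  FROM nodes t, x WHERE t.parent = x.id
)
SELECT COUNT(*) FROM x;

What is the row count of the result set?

Base: id=8 (n5) at lev 0.
Iteration 1: rows with parent in {8} -> n35 (id 11, lev 1).
Iteration 2: rows with parent in {11} -> n18 (id 12, lev 2), n12 (id 13, lev 2).
Iteration 3: no rows with parent in {12,13}; recursion stops.
Total rows emitted: 4.

4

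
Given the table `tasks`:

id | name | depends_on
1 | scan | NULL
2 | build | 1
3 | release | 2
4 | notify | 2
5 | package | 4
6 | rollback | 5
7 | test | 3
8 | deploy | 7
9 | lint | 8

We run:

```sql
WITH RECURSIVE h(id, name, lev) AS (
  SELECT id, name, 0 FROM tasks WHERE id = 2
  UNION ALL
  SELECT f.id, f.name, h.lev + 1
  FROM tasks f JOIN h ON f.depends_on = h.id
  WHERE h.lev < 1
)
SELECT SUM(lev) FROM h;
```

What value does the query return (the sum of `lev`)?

2

Base: id=2 (build) at lev 0.
Iteration 1: rows with depends_on in {2} -> release (id 3, lev 1), notify (id 4, lev 1).
Iteration 2: lev < 1 fails for all current rows; recursion stops.
SUM(lev) = 0 + 1 + 1 = 2.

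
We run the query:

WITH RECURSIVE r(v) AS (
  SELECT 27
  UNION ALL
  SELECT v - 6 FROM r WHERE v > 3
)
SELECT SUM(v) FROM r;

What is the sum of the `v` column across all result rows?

Base: v=27.
Iteration 1: 27 > 3 holds -> v = 27 - 6 = 21.
Iteration 2: 21 > 3 holds -> v = 21 - 6 = 15.
Iteration 3: 15 > 3 holds -> v = 15 - 6 = 9.
Iteration 4: 9 > 3 holds -> v = 9 - 6 = 3.
Iteration 5: 3 > 3 fails; recursion stops.
SUM(v) = 27 + 21 + 15 + 9 + 3 = 75.

75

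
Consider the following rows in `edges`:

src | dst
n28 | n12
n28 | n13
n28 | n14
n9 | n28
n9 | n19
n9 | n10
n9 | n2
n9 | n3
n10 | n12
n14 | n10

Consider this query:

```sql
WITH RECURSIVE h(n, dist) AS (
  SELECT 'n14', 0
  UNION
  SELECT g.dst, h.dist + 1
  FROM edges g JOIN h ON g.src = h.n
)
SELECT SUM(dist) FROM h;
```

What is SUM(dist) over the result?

3

Base: (n14, dist=0).
Iteration 1: edges from {n14} -> (n10, dist=1).
Iteration 2: edges from {n10} -> (n12, dist=2).
Iteration 3: no outgoing edges from {n12}; recursion stops.
SUM(dist) = 0 + 1 + 2 = 3.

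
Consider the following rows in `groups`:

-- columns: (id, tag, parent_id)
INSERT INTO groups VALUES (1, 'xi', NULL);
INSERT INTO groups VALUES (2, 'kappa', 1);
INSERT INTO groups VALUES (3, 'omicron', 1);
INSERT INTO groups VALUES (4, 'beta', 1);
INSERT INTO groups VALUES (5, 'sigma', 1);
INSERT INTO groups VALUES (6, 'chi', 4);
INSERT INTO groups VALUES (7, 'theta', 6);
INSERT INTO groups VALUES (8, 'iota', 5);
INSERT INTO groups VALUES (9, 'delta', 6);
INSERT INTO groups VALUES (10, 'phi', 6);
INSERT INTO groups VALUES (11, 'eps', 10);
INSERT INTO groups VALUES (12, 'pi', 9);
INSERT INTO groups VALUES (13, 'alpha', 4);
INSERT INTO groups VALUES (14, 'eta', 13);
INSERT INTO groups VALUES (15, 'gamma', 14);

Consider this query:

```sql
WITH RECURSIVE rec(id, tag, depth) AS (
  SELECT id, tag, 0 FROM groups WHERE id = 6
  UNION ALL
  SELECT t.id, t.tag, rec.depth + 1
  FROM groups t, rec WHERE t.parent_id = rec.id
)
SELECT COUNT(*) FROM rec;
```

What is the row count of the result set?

Base: id=6 (chi) at depth 0.
Iteration 1: rows with parent_id in {6} -> theta (id 7, depth 1), delta (id 9, depth 1), phi (id 10, depth 1).
Iteration 2: rows with parent_id in {7,9,10} -> eps (id 11, depth 2), pi (id 12, depth 2).
Iteration 3: no rows with parent_id in {11,12}; recursion stops.
Total rows emitted: 6.

6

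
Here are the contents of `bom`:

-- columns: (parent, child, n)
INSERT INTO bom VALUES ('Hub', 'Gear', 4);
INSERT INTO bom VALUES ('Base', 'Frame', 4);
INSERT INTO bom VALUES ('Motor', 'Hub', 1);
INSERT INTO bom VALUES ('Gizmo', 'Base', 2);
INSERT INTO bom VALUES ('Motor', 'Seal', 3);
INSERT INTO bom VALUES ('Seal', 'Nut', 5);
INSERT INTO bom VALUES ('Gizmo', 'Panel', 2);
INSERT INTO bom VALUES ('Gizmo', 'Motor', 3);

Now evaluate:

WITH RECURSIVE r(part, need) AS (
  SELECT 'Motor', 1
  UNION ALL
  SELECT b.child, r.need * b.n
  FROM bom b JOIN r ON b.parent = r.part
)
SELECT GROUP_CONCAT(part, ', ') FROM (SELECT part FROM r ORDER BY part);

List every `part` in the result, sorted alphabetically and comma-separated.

Gear, Hub, Motor, Nut, Seal

Base: (Motor, need=1).
Iteration 1: components of {Motor} -> Hub = 1*1 = 1, Seal = 1*3 = 3.
Iteration 2: components of {Hub,Seal} -> Gear = 1*4 = 4, Nut = 3*5 = 15.
Iteration 3: no further components; recursion stops.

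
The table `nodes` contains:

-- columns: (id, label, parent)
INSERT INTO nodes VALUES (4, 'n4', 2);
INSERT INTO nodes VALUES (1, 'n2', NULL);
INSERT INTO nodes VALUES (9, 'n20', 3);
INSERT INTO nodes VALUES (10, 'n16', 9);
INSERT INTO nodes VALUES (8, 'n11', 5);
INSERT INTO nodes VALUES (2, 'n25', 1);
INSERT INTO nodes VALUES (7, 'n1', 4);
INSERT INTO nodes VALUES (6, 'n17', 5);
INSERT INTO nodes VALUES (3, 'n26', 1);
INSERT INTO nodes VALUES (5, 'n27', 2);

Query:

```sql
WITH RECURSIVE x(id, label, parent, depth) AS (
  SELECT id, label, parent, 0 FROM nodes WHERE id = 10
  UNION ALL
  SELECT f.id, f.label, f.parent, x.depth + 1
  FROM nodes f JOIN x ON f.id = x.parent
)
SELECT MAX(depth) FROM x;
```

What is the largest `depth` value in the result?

Base: id=10 (n16), parent=9, depth 0.
Iteration 1: join on id=9 -> n20 (id 9, parent=3, depth 1).
Iteration 2: join on id=3 -> n26 (id 3, parent=1, depth 2).
Iteration 3: join on id=1 -> n2 (id 1, parent=NULL, depth 3).
Iteration 4: parent is NULL; no match; recursion stops.
depth values: 0, 1, 2, 3; the maximum is 3.

3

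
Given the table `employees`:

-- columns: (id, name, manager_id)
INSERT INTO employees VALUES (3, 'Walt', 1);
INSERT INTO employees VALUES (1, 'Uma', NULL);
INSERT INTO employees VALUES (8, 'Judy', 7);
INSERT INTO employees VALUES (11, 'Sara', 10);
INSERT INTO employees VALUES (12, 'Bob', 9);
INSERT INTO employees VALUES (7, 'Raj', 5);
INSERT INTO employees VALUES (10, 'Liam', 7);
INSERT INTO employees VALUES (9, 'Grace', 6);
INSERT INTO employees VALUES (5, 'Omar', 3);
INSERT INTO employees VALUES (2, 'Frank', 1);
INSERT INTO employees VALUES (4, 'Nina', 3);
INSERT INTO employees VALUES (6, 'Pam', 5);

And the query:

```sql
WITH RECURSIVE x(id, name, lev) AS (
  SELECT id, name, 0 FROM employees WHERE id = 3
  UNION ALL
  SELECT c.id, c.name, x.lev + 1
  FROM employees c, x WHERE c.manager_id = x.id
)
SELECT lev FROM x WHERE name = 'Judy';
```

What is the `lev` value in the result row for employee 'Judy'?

3

Base: id=3 (Walt) at lev 0.
Iteration 1: rows with manager_id in {3} -> Nina (id 4, lev 1), Omar (id 5, lev 1).
Iteration 2: rows with manager_id in {4,5} -> Pam (id 6, lev 2), Raj (id 7, lev 2).
Iteration 3: rows with manager_id in {6,7} -> Judy (id 8, lev 3), Grace (id 9, lev 3), Liam (id 10, lev 3).
Iteration 4: rows with manager_id in {8,9,10} -> Sara (id 11, lev 4), Bob (id 12, lev 4).
Iteration 5: no rows with manager_id in {11,12}; recursion stops.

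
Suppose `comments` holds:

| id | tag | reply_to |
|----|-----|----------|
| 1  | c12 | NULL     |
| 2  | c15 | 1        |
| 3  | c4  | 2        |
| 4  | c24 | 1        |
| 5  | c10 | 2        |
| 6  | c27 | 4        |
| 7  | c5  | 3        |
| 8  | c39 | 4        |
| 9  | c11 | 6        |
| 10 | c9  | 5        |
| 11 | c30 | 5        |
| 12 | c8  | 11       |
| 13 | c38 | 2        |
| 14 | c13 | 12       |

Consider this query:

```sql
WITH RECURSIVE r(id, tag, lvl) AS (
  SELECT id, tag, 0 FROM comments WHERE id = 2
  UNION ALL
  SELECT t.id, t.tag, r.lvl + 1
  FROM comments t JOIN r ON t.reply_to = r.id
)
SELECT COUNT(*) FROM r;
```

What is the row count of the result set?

Base: id=2 (c15) at lvl 0.
Iteration 1: rows with reply_to in {2} -> c4 (id 3, lvl 1), c10 (id 5, lvl 1), c38 (id 13, lvl 1).
Iteration 2: rows with reply_to in {3,5,13} -> c5 (id 7, lvl 2), c9 (id 10, lvl 2), c30 (id 11, lvl 2).
Iteration 3: rows with reply_to in {7,10,11} -> c8 (id 12, lvl 3).
Iteration 4: rows with reply_to in {12} -> c13 (id 14, lvl 4).
Iteration 5: no rows with reply_to in {14}; recursion stops.
Total rows emitted: 9.

9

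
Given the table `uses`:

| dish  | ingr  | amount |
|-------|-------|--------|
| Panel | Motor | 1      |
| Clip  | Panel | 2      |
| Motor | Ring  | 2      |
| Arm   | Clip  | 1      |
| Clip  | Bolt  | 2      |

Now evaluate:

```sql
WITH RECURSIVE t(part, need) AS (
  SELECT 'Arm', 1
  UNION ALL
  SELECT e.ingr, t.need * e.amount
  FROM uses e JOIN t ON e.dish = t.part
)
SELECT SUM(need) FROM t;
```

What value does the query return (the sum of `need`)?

12

Base: (Arm, need=1).
Iteration 1: components of {Arm} -> Clip = 1*1 = 1.
Iteration 2: components of {Clip} -> Bolt = 1*2 = 2, Panel = 1*2 = 2.
Iteration 3: components of {Bolt,Panel} -> Motor = 2*1 = 2.
Iteration 4: components of {Motor} -> Ring = 2*2 = 4.
Iteration 5: no further components; recursion stops.
SUM(need) = 1 + 1 + 2 + 2 + 2 + 4 = 12.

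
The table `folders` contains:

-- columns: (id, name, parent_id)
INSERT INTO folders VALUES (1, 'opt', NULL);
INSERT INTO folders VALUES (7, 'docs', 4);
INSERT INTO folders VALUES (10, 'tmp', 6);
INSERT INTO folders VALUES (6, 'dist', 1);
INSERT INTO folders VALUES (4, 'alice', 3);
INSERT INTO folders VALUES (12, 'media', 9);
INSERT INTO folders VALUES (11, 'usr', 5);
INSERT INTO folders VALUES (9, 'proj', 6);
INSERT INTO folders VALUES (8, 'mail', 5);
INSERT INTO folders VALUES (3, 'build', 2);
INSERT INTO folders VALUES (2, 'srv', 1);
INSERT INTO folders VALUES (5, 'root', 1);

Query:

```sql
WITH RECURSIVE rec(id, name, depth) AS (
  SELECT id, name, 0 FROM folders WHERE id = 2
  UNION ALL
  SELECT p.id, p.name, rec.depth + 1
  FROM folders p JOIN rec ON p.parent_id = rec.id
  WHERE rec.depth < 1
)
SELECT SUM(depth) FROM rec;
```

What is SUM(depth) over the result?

Base: id=2 (srv) at depth 0.
Iteration 1: rows with parent_id in {2} -> build (id 3, depth 1).
Iteration 2: depth < 1 fails for all current rows; recursion stops.
SUM(depth) = 0 + 1 = 1.

1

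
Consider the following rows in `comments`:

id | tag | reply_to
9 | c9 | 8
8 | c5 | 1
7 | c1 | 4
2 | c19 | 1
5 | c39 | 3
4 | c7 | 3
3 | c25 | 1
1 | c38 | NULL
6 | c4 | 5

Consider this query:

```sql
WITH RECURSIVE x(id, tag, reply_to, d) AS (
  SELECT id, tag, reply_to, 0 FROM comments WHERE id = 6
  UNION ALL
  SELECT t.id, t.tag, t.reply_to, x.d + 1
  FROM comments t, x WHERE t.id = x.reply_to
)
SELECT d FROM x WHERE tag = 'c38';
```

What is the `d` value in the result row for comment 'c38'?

Base: id=6 (c4), reply_to=5, d 0.
Iteration 1: join on id=5 -> c39 (id 5, reply_to=3, d 1).
Iteration 2: join on id=3 -> c25 (id 3, reply_to=1, d 2).
Iteration 3: join on id=1 -> c38 (id 1, reply_to=NULL, d 3).
Iteration 4: reply_to is NULL; no match; recursion stops.

3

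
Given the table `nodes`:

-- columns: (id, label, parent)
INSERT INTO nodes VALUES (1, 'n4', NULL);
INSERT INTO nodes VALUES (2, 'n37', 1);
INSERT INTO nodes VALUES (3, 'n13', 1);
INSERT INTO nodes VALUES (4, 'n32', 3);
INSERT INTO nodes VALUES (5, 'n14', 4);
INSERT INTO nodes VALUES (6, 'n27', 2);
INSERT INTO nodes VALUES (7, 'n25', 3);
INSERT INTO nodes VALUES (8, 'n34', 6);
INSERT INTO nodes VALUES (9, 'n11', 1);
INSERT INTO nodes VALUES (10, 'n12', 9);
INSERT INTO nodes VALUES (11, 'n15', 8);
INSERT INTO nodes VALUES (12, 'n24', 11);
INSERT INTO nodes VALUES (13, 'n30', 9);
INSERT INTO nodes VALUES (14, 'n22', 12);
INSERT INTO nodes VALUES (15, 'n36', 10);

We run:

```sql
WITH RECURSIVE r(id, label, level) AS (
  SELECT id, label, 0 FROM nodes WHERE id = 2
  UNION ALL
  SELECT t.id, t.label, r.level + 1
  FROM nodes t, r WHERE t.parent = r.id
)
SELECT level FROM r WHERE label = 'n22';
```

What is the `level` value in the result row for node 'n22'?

5

Base: id=2 (n37) at level 0.
Iteration 1: rows with parent in {2} -> n27 (id 6, level 1).
Iteration 2: rows with parent in {6} -> n34 (id 8, level 2).
Iteration 3: rows with parent in {8} -> n15 (id 11, level 3).
Iteration 4: rows with parent in {11} -> n24 (id 12, level 4).
Iteration 5: rows with parent in {12} -> n22 (id 14, level 5).
Iteration 6: no rows with parent in {14}; recursion stops.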